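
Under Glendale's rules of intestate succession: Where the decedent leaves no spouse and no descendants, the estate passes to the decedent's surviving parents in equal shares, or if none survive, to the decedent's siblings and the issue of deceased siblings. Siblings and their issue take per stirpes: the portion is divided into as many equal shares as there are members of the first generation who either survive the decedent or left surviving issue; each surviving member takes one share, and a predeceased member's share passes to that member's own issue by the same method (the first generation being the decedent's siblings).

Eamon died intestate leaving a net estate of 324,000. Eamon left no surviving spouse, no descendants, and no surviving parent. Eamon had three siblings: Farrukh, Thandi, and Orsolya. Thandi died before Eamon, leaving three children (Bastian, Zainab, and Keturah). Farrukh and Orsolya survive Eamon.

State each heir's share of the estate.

The entire 324,000 passes to the siblings and their issue.
That amount (324,000) is divided into 3 shares of 108,000: Farrukh and Orsolya each take 108,000; Thandi's 108,000 share passes to Thandi's issue.
Thandi's share (108,000) is divided into 3 shares of 36,000: Bastian, Zainab, and Keturah each take 36,000.

Farrukh: 108,000; Bastian: 36,000; Zainab: 36,000; Keturah: 36,000; Orsolya: 108,000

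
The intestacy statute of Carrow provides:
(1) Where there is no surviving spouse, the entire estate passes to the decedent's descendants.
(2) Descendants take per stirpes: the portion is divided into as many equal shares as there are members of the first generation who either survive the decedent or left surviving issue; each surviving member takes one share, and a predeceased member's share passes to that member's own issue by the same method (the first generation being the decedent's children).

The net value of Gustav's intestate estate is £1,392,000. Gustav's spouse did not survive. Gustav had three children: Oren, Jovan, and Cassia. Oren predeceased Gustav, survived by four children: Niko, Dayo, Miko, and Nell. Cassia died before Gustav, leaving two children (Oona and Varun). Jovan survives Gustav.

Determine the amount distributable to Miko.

Miko receives £116,000.

The entire £1,392,000 passes to the descendants.
That amount (£1,392,000) is divided into 3 shares of £464,000: Jovan takes £464,000; Oren's £464,000 share passes to Oren's issue; Cassia's £464,000 share passes to Cassia's issue.
Oren's share (£464,000) is divided into 4 shares of £116,000: Niko, Dayo, Miko, and Nell each take £116,000.
Cassia's share (£464,000) is divided into 2 shares of £232,000: Oona and Varun each take £232,000.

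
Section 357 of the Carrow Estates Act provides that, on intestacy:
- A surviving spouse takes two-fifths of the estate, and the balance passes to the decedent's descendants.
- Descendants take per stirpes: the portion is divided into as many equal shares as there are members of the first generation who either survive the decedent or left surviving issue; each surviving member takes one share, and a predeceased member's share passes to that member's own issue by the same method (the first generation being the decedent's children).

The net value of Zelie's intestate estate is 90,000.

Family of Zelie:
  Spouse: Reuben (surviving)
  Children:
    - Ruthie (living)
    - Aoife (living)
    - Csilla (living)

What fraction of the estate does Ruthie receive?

Reuben takes two-fifths of 90,000 = 36,000. The remaining 54,000 passes to the descendants.
The descendants' portion (54,000) is divided into 3 shares of 18,000: Ruthie, Aoife, and Csilla each take 18,000.

Ruthie receives 1/5 of the estate.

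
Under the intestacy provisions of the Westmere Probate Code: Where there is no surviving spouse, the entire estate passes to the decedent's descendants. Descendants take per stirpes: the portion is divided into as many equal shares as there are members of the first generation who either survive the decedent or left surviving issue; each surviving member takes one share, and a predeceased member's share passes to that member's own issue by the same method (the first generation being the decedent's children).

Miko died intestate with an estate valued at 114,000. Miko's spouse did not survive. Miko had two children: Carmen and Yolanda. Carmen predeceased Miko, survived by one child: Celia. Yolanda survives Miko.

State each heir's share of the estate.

The entire 114,000 passes to the descendants.
That amount (114,000) is divided into 2 shares of 57,000: Yolanda takes 57,000; Carmen's 57,000 share passes to Carmen's issue.
Carmen's share (57,000) passes entirely to Celia.

Celia: 57,000; Yolanda: 57,000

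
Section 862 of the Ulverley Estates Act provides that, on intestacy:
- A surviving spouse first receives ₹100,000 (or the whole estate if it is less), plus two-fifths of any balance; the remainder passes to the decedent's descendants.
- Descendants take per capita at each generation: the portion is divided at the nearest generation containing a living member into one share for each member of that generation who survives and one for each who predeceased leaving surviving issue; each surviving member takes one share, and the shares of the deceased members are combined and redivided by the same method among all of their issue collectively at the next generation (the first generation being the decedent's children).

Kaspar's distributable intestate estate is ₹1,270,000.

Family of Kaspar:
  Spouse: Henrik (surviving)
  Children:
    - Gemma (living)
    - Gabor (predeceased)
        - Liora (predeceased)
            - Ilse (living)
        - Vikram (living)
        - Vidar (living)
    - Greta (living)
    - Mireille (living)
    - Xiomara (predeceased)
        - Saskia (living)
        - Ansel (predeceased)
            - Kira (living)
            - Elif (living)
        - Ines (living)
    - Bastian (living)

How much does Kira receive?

Kira receives ₹26,000.

Henrik first takes ₹100,000, leaving a balance of ₹1,170,000. Henrik then takes two-fifths of the balance (₹468,000), for a total of ₹568,000. The remaining ₹702,000 passes to the descendants.
The descendants' portion (₹702,000) is divided at the children's generation into 6 shares of ₹117,000. Gemma, Greta, Mireille, and Bastian each take ₹117,000. The 2 shares of the deceased (Gabor and Xiomara) are combined into a pool of ₹234,000.
That pool (₹234,000) is divided at the grandchildren's generation into 6 shares of ₹39,000. Vikram, Vidar, Saskia, and Ines each take ₹39,000. The 2 shares of the deceased (Liora and Ansel) are combined into a pool of ₹78,000.
That pool (₹78,000) is divided at the great-grandchildren's generation equally among Ilse, Kira, and Elif: ₹26,000 each.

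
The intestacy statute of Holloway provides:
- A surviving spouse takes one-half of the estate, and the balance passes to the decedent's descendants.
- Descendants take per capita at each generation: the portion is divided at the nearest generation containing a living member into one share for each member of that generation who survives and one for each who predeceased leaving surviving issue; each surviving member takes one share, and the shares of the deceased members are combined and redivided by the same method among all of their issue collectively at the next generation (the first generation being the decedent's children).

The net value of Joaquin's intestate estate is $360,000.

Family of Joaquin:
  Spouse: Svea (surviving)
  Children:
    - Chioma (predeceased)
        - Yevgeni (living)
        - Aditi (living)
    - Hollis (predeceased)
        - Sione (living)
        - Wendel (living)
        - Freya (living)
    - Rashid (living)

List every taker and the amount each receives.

Svea takes one-half of $360,000 = $180,000. The remaining $180,000 passes to the descendants.
The descendants' portion ($180,000) is divided at the children's generation into 3 shares of $60,000. Rashid takes $60,000. The 2 shares of the deceased (Chioma and Hollis) are combined into a pool of $120,000.
That pool ($120,000) is divided at the grandchildren's generation equally among Yevgeni, Aditi, Sione, Wendel, and Freya: $24,000 each.

Svea: $180,000; Yevgeni: $24,000; Aditi: $24,000; Sione: $24,000; Wendel: $24,000; Freya: $24,000; Rashid: $60,000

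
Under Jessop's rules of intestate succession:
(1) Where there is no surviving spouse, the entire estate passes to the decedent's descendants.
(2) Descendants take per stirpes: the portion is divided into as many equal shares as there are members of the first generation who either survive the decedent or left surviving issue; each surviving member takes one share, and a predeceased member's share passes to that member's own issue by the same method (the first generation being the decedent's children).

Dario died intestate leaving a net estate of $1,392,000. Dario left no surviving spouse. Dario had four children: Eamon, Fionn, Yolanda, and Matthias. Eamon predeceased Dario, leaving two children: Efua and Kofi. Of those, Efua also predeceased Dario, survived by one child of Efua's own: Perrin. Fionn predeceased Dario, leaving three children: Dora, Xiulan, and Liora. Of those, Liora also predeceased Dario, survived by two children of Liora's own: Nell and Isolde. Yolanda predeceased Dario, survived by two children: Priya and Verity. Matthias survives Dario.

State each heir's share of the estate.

The entire $1,392,000 passes to the descendants.
That amount ($1,392,000) is divided into 4 shares of $348,000: Matthias takes $348,000; Eamon's $348,000 share passes to Eamon's issue; Fionn's $348,000 share passes to Fionn's issue; Yolanda's $348,000 share passes to Yolanda's issue.
Eamon's share ($348,000) is divided into 2 shares of $174,000: Kofi takes $174,000; Efua's $174,000 share passes to Efua's issue.
Efua's share ($174,000) passes entirely to Perrin.
Fionn's share ($348,000) is divided into 3 shares of $116,000: Dora and Xiulan each take $116,000; Liora's $116,000 share passes to Liora's issue.
Liora's share ($116,000) is divided into 2 shares of $58,000: Nell and Isolde each take $58,000.
Yolanda's share ($348,000) is divided into 2 shares of $174,000: Priya and Verity each take $174,000.

Perrin: $174,000; Kofi: $174,000; Dora: $116,000; Xiulan: $116,000; Nell: $58,000; Isolde: $58,000; Priya: $174,000; Verity: $174,000; Matthias: $348,000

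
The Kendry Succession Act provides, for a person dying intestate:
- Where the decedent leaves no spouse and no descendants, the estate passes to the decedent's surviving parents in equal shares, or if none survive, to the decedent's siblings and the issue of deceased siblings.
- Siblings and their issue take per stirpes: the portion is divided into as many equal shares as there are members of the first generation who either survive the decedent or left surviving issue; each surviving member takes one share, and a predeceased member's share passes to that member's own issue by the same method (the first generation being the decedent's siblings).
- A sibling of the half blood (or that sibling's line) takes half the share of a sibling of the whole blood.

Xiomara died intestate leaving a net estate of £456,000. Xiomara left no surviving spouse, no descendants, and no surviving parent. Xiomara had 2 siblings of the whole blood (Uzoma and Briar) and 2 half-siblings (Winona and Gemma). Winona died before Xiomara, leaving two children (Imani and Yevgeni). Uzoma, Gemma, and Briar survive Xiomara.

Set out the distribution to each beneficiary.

Imani: £38,000; Yevgeni: £38,000; Uzoma: £152,000; Gemma: £76,000; Briar: £152,000

The entire £456,000 passes to the siblings and their issue.
Counting each half-blood sibling's line as half a unit, there are 3 units in £456,000, so one unit is £152,000. Whole-blood lines (Uzoma and Briar) take £152,000 each; half-blood lines (Winona and Gemma) take £76,000 each.
Winona's share (£76,000) is divided into 2 shares of £38,000: Imani and Yevgeni each take £38,000.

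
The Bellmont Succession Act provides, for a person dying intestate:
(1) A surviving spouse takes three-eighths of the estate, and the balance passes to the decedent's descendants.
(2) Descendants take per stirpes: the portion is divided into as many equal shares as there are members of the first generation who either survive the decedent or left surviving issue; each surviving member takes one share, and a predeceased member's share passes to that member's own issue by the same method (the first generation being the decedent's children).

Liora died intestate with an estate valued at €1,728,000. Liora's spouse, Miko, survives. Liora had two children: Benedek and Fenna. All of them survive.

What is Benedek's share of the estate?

Miko takes three-eighths of €1,728,000 = €648,000. The remaining €1,080,000 passes to the descendants.
The descendants' portion (€1,080,000) is divided into 2 shares of €540,000: Benedek and Fenna each take €540,000.

Benedek receives €540,000.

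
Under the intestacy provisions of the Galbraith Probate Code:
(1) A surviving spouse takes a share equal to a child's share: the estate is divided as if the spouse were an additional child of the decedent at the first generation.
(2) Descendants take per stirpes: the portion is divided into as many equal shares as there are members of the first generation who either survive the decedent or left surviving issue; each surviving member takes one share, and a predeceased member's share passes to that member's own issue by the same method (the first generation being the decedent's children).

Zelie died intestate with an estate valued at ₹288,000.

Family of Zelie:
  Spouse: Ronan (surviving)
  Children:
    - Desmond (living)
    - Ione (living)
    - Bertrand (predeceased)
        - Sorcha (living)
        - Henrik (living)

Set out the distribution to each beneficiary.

The spouse counts as an additional share at the children's level, so there are 4 primary shares of ₹72,000. Ronan takes one such share (₹72,000).
The children's combined portion (₹216,000) is divided into 3 shares of ₹72,000: Desmond and Ione each take ₹72,000; Bertrand's ₹72,000 share passes to Bertrand's issue.
Bertrand's share (₹72,000) is divided into 2 shares of ₹36,000: Sorcha and Henrik each take ₹36,000.

Ronan: ₹72,000; Desmond: ₹72,000; Ione: ₹72,000; Sorcha: ₹36,000; Henrik: ₹36,000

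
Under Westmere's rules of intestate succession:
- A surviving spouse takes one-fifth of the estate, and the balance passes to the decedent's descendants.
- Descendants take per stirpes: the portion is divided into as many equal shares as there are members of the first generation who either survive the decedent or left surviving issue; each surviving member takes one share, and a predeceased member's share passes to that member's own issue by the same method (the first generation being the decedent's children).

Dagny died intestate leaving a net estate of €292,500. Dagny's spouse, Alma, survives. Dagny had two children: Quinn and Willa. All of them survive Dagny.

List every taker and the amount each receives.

Alma takes one-fifth of €292,500 = €58,500. The remaining €234,000 passes to the descendants.
The descendants' portion (€234,000) is divided into 2 shares of €117,000: Quinn and Willa each take €117,000.

Alma: €58,500; Quinn: €117,000; Willa: €117,000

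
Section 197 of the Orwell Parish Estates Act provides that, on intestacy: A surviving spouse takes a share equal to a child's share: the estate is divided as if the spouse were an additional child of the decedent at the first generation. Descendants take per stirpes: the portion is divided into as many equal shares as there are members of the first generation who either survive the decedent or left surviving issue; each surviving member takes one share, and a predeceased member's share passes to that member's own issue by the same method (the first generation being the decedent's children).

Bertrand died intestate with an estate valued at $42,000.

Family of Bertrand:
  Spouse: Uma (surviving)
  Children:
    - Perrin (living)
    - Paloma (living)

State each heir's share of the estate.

The spouse counts as an additional share at the children's level, so there are 3 primary shares of $14,000. Uma takes one such share ($14,000).
The children's combined portion ($28,000) is divided into 2 shares of $14,000: Perrin and Paloma each take $14,000.

Uma: $14,000; Perrin: $14,000; Paloma: $14,000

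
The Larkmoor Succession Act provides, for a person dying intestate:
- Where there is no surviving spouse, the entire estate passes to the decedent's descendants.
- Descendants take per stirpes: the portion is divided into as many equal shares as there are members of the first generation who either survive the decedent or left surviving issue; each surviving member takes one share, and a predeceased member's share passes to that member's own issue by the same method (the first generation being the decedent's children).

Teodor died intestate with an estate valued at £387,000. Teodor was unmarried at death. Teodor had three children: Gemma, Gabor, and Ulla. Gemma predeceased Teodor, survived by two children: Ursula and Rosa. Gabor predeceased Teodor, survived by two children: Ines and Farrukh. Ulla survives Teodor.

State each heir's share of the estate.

Ursula: £64,500; Rosa: £64,500; Ines: £64,500; Farrukh: £64,500; Ulla: £129,000

The entire £387,000 passes to the descendants.
That amount (£387,000) is divided into 3 shares of £129,000: Ulla takes £129,000; Gemma's £129,000 share passes to Gemma's issue; Gabor's £129,000 share passes to Gabor's issue.
Gemma's share (£129,000) is divided into 2 shares of £64,500: Ursula and Rosa each take £64,500.
Gabor's share (£129,000) is divided into 2 shares of £64,500: Ines and Farrukh each take £64,500.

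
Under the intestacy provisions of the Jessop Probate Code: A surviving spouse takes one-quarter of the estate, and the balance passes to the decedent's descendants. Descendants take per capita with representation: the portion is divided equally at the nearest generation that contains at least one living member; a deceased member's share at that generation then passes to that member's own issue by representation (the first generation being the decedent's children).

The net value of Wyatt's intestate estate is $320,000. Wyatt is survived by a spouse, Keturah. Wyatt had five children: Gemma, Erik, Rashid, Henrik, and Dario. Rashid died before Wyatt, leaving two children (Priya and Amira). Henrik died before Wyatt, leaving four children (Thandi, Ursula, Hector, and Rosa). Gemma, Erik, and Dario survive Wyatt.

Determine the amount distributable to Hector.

Hector receives $12,000.

Keturah takes one-quarter of $320,000 = $80,000. The remaining $240,000 passes to the descendants.
The descendants' portion ($240,000) is divided into 5 shares of $48,000: Gemma, Erik, and Dario each take $48,000; Rashid's $48,000 share passes to Rashid's issue; Henrik's $48,000 share passes to Henrik's issue.
Rashid's share ($48,000) is divided into 2 shares of $24,000: Priya and Amira each take $24,000.
Henrik's share ($48,000) is divided into 4 shares of $12,000: Thandi, Ursula, Hector, and Rosa each take $12,000.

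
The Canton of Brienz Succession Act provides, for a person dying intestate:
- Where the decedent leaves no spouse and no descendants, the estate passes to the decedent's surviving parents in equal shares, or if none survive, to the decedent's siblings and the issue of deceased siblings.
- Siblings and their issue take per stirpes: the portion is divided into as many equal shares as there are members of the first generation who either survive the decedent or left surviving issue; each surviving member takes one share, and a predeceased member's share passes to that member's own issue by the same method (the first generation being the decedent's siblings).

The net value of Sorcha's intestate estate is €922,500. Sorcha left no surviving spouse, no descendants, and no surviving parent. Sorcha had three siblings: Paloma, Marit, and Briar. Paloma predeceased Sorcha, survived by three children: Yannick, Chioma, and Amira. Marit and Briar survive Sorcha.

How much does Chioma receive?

The entire €922,500 passes to the siblings and their issue.
That amount (€922,500) is divided into 3 shares of €307,500: Marit and Briar each take €307,500; Paloma's €307,500 share passes to Paloma's issue.
Paloma's share (€307,500) is divided into 3 shares of €102,500: Yannick, Chioma, and Amira each take €102,500.

Chioma receives €102,500.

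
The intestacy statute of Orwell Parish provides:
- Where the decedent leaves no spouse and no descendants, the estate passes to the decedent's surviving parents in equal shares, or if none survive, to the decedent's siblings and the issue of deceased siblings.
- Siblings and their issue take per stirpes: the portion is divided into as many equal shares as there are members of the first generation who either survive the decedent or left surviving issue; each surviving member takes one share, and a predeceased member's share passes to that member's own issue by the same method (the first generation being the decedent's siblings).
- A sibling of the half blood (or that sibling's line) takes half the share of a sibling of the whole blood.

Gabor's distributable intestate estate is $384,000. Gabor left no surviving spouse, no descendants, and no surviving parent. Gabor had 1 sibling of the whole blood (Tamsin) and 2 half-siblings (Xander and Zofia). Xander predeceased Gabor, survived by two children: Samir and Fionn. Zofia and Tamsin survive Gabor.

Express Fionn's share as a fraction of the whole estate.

The entire $384,000 passes to the siblings and their issue.
Counting each half-blood sibling's line as half a unit, there are 2 units in $384,000, so one unit is $192,000. Whole-blood lines (Tamsin) take $192,000 each; half-blood lines (Xander and Zofia) take $96,000 each.
Xander's share ($96,000) is divided into 2 shares of $48,000: Samir and Fionn each take $48,000.

Fionn receives 1/8 of the estate.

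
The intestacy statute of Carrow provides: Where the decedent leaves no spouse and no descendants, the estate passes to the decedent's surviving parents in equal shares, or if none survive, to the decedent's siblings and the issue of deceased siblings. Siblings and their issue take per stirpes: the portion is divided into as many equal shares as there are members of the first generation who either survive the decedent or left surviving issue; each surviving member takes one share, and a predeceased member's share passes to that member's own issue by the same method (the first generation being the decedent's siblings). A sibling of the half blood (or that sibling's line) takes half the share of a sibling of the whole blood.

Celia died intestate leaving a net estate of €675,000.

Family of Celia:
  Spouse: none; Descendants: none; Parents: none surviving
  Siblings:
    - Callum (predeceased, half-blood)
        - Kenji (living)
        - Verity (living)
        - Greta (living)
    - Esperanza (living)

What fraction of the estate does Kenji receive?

Kenji receives 1/9 of the estate.

The entire €675,000 passes to the siblings and their issue.
Counting each half-blood sibling's line as half a unit, there are 3/2 units in €675,000, so one unit is €450,000. Whole-blood lines (Esperanza) take €450,000 each; half-blood lines (Callum) take €225,000 each.
Callum's share (€225,000) is divided into 3 shares of €75,000: Kenji, Verity, and Greta each take €75,000.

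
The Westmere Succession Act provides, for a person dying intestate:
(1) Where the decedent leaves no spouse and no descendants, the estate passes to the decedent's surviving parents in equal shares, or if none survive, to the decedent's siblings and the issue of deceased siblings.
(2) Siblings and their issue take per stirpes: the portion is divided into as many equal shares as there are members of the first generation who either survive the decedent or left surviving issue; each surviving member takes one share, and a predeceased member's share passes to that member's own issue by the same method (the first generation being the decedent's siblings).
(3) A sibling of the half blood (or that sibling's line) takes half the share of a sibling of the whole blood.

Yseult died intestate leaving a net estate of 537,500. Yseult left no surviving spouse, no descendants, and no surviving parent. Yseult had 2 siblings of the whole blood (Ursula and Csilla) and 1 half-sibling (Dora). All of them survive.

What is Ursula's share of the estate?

Ursula receives 215,000.

The entire 537,500 passes to the siblings and their issue.
Counting each half-blood sibling's line as half a unit, there are 5/2 units in 537,500, so one unit is 215,000. Whole-blood lines (Ursula and Csilla) take 215,000 each; half-blood lines (Dora) take 107,500 each.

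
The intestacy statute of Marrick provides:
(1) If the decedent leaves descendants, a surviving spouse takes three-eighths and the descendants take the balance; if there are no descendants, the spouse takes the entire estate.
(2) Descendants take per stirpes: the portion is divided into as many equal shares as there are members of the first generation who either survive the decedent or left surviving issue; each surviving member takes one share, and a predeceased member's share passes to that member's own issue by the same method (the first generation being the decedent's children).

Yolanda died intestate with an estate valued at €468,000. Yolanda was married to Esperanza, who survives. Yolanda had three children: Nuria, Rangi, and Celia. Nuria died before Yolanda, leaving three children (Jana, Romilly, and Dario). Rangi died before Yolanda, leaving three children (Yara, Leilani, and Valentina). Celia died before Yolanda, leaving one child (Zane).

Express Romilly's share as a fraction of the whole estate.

Romilly receives 5/72 of the estate.

Esperanza takes three-eighths of €468,000 = €175,500. The remaining €292,500 passes to the descendants.
The descendants' portion (€292,500) is divided into 3 shares of €97,500: Nuria's €97,500 share passes to Nuria's issue; Rangi's €97,500 share passes to Rangi's issue; Celia's €97,500 share passes to Celia's issue.
Nuria's share (€97,500) is divided into 3 shares of €32,500: Jana, Romilly, and Dario each take €32,500.
Rangi's share (€97,500) is divided into 3 shares of €32,500: Yara, Leilani, and Valentina each take €32,500.
Celia's share (€97,500) passes entirely to Zane.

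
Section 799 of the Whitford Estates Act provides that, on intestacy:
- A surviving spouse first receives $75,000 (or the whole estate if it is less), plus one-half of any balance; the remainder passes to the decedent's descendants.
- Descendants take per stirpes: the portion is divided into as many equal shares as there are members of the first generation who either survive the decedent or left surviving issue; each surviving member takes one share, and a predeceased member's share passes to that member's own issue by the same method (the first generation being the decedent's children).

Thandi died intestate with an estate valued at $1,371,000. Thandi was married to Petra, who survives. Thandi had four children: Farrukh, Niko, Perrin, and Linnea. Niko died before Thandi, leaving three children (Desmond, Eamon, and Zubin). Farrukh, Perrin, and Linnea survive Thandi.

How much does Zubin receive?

Zubin receives $54,000.

Petra first takes $75,000, leaving a balance of $1,296,000. Petra then takes one-half of the balance ($648,000), for a total of $723,000. The remaining $648,000 passes to the descendants.
The descendants' portion ($648,000) is divided into 4 shares of $162,000: Farrukh, Perrin, and Linnea each take $162,000; Niko's $162,000 share passes to Niko's issue.
Niko's share ($162,000) is divided into 3 shares of $54,000: Desmond, Eamon, and Zubin each take $54,000.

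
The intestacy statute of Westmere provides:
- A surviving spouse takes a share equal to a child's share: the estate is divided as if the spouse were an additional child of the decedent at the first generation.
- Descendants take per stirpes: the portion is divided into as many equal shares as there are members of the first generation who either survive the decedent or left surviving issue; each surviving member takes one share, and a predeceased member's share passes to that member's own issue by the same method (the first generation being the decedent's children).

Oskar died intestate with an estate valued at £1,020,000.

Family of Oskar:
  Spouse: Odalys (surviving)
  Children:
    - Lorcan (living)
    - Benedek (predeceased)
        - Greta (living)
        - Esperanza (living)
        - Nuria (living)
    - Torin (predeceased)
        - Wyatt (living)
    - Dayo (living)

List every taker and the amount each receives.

Odalys: £204,000; Lorcan: £204,000; Greta: £68,000; Esperanza: £68,000; Nuria: £68,000; Wyatt: £204,000; Dayo: £204,000

The spouse counts as an additional share at the children's level, so there are 5 primary shares of £204,000. Odalys takes one such share (£204,000).
The children's combined portion (£816,000) is divided into 4 shares of £204,000: Lorcan and Dayo each take £204,000; Benedek's £204,000 share passes to Benedek's issue; Torin's £204,000 share passes to Torin's issue.
Benedek's share (£204,000) is divided into 3 shares of £68,000: Greta, Esperanza, and Nuria each take £68,000.
Torin's share (£204,000) passes entirely to Wyatt.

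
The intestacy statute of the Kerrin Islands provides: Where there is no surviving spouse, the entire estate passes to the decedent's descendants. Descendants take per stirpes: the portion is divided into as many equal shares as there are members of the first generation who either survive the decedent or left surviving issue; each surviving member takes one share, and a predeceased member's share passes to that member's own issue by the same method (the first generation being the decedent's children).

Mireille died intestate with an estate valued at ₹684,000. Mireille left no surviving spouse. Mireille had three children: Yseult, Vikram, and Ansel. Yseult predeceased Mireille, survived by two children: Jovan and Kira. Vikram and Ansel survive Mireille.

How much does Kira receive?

Kira receives ₹114,000.

The entire ₹684,000 passes to the descendants.
That amount (₹684,000) is divided into 3 shares of ₹228,000: Vikram and Ansel each take ₹228,000; Yseult's ₹228,000 share passes to Yseult's issue.
Yseult's share (₹228,000) is divided into 2 shares of ₹114,000: Jovan and Kira each take ₹114,000.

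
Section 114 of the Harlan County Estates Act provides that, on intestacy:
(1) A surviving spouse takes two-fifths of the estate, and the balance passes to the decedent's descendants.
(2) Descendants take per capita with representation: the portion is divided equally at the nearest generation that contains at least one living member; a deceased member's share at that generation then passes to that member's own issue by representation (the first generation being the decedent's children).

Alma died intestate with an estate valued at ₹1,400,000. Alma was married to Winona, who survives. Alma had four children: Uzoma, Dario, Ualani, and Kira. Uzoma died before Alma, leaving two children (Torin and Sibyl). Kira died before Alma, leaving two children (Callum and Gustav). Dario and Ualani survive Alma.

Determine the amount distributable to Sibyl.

Winona takes two-fifths of ₹1,400,000 = ₹560,000. The remaining ₹840,000 passes to the descendants.
The descendants' portion (₹840,000) is divided into 4 shares of ₹210,000: Dario and Ualani each take ₹210,000; Uzoma's ₹210,000 share passes to Uzoma's issue; Kira's ₹210,000 share passes to Kira's issue.
Uzoma's share (₹210,000) is divided into 2 shares of ₹105,000: Torin and Sibyl each take ₹105,000.
Kira's share (₹210,000) is divided into 2 shares of ₹105,000: Callum and Gustav each take ₹105,000.

Sibyl receives ₹105,000.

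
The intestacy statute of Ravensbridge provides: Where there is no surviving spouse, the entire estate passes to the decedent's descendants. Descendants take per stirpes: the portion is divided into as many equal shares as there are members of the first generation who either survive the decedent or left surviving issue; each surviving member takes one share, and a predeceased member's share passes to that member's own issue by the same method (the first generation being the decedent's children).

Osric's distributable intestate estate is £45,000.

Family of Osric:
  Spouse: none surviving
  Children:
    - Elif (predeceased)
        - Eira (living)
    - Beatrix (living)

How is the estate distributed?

Eira: £22,500; Beatrix: £22,500

The entire £45,000 passes to the descendants.
That amount (£45,000) is divided into 2 shares of £22,500: Beatrix takes £22,500; Elif's £22,500 share passes to Elif's issue.
Elif's share (£22,500) passes entirely to Eira.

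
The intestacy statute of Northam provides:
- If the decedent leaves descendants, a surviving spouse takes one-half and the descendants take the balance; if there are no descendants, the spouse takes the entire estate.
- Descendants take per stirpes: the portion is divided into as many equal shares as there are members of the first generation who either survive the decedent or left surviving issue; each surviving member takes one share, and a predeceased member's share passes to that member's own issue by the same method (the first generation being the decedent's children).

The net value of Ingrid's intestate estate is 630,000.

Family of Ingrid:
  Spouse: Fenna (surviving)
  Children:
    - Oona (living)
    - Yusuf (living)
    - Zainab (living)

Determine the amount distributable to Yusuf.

Yusuf receives 105,000.

Fenna takes one-half of 630,000 = 315,000. The remaining 315,000 passes to the descendants.
The descendants' portion (315,000) is divided into 3 shares of 105,000: Oona, Yusuf, and Zainab each take 105,000.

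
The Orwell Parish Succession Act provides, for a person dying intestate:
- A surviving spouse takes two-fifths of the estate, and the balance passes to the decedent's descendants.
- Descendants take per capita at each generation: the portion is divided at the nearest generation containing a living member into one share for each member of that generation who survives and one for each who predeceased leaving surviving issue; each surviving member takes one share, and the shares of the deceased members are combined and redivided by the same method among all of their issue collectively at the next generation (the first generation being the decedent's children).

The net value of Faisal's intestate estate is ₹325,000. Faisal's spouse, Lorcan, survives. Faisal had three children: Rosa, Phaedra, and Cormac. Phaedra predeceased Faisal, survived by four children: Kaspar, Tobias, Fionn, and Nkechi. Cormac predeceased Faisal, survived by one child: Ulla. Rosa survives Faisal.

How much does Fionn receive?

Lorcan takes two-fifths of ₹325,000 = ₹130,000. The remaining ₹195,000 passes to the descendants.
The descendants' portion (₹195,000) is divided at the children's generation into 3 shares of ₹65,000. Rosa takes ₹65,000. The 2 shares of the deceased (Phaedra and Cormac) are combined into a pool of ₹130,000.
That pool (₹130,000) is divided at the grandchildren's generation equally among Kaspar, Tobias, Fionn, Nkechi, and Ulla: ₹26,000 each.

Fionn receives ₹26,000.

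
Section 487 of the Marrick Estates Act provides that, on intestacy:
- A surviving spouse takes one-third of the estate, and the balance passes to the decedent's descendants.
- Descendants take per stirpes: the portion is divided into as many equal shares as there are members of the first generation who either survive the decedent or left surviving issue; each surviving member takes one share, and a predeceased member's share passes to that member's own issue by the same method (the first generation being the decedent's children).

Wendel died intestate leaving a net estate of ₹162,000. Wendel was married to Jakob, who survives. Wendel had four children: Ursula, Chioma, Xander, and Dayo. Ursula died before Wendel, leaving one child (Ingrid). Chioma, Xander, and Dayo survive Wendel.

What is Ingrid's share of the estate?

Jakob takes one-third of ₹162,000 = ₹54,000. The remaining ₹108,000 passes to the descendants.
The descendants' portion (₹108,000) is divided into 4 shares of ₹27,000: Chioma, Xander, and Dayo each take ₹27,000; Ursula's ₹27,000 share passes to Ursula's issue.
Ursula's share (₹27,000) passes entirely to Ingrid.

Ingrid receives ₹27,000.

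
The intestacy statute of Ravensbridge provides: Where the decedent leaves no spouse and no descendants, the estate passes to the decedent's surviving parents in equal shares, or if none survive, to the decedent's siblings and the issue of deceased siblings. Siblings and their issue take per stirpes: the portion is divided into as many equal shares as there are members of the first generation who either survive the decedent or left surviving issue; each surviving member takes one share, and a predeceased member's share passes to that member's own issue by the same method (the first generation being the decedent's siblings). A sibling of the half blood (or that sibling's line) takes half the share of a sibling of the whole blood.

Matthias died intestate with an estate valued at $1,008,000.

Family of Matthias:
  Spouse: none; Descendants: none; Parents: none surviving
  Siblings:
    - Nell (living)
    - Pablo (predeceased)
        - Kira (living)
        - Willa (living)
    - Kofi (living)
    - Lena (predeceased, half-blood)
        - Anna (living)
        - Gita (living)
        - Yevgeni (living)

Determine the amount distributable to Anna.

The entire $1,008,000 passes to the siblings and their issue.
Counting each half-blood sibling's line as half a unit, there are 7/2 units in $1,008,000, so one unit is $288,000. Whole-blood lines (Nell, Pablo, and Kofi) take $288,000 each; half-blood lines (Lena) take $144,000 each.
Pablo's share ($288,000) is divided into 2 shares of $144,000: Kira and Willa each take $144,000.
Lena's share ($144,000) is divided into 3 shares of $48,000: Anna, Gita, and Yevgeni each take $48,000.

Anna receives $48,000.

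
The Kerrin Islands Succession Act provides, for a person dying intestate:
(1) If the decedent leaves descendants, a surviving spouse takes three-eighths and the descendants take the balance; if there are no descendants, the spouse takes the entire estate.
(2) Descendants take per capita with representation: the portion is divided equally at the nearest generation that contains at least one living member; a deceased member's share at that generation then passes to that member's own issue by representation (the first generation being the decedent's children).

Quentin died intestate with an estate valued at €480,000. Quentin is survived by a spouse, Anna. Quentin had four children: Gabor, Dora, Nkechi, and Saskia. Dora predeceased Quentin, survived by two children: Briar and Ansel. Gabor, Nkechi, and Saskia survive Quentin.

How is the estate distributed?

Anna: €180,000; Gabor: €75,000; Briar: €37,500; Ansel: €37,500; Nkechi: €75,000; Saskia: €75,000

Anna takes three-eighths of €480,000 = €180,000. The remaining €300,000 passes to the descendants.
The descendants' portion (€300,000) is divided into 4 shares of €75,000: Gabor, Nkechi, and Saskia each take €75,000; Dora's €75,000 share passes to Dora's issue.
Dora's share (€75,000) is divided into 2 shares of €37,500: Briar and Ansel each take €37,500.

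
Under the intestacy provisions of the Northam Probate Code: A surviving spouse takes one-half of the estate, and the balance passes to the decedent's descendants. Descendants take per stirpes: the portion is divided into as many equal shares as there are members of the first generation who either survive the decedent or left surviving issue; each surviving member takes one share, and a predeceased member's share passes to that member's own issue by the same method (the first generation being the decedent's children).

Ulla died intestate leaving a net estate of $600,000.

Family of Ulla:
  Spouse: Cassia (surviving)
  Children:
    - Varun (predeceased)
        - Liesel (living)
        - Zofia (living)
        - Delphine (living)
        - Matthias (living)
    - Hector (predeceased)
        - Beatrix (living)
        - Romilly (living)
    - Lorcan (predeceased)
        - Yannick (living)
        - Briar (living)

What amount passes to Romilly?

Cassia takes one-half of $600,000 = $300,000. The remaining $300,000 passes to the descendants.
The descendants' portion ($300,000) is divided into 3 shares of $100,000: Varun's $100,000 share passes to Varun's issue; Hector's $100,000 share passes to Hector's issue; Lorcan's $100,000 share passes to Lorcan's issue.
Varun's share ($100,000) is divided into 4 shares of $25,000: Liesel, Zofia, Delphine, and Matthias each take $25,000.
Hector's share ($100,000) is divided into 2 shares of $50,000: Beatrix and Romilly each take $50,000.
Lorcan's share ($100,000) is divided into 2 shares of $50,000: Yannick and Briar each take $50,000.

Romilly receives $50,000.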